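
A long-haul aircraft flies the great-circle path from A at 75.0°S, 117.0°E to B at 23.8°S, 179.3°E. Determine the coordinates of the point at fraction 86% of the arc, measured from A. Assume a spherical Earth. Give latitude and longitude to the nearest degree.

≈ 32°S, 177°E

The haversine formula gives a central angle δ ≈ 1.047 rad (60.0°) between the endpoints.
Interpolate at f = 0.86 with slerp weights a = sin((1−f)δ)/sin δ ≈ 0.169, b = sin(fδ)/sin δ ≈ 0.905.
p = a·p₁ + b·p₂ ≈ (-0.848, 0.049, -0.528); φ = arcsin(p_z) ≈ -31.88°, λ = atan2(p_y, p_x) ≈ 176.69°.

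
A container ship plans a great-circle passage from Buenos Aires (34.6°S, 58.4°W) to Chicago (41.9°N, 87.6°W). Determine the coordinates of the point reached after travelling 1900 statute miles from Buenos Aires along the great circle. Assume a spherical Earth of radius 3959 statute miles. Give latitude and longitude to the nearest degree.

From cos δ = sin φ₁ sin φ₂ + cos φ₁ cos φ₂ cos Δλ, the central angle is δ ≈ 1.415 rad (81.0°). The total great-circle distance is δ·R ≈ 1.415 × 3959 ≈ 5600 mi, so the target fraction is f = 1900/5600 ≈ 0.339.
Interpolate at f ≈ 0.339 with slerp weights a = sin((1−f)δ)/sin δ ≈ 0.814, b = sin(fδ)/sin δ ≈ 0.467.
p = a·p₁ + b·p₂ ≈ (0.366, -0.918, -0.150); φ = arcsin(p_z) ≈ -8.64°, λ = atan2(p_y, p_x) ≈ -68.28°.

≈ 9°S, 68°W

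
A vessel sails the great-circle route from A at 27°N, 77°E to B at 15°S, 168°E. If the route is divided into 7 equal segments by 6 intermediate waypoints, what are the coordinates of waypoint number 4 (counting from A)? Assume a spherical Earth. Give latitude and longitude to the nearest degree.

≈ 5°N, 131°E

Convert each endpoint to a unit vector on the sphere (x = cos φ cos λ, y = cos φ sin λ, z = sin φ).
The central angle between the endpoints is δ = arccos(p₁·p₂) ≈ 1.704 rad (97.6°).
Interpolate at f = 4/7 with slerp weights a = sin((1−f)δ)/sin δ ≈ 0.673, b = sin(fδ)/sin δ ≈ 0.834.
p = a·p₁ + b·p₂ ≈ (-0.653, 0.752, 0.090); φ = arcsin(p_z) ≈ 5.14°, λ = atan2(p_y, p_x) ≈ 130.99°.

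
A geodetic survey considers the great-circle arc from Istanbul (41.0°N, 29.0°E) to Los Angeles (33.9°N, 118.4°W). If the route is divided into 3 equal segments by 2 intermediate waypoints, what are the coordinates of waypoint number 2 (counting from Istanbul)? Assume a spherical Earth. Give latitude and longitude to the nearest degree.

≈ 62°N, 90°W

The haversine formula gives a central angle δ ≈ 1.733 rad (99.3°) between the endpoints.
Interpolate at f = 2/3 with slerp weights a = sin((1−f)δ)/sin δ ≈ 0.553, b = sin(fδ)/sin δ ≈ 0.927.
p = a·p₁ + b·p₂ ≈ (-0.001, -0.474, 0.880); φ = arcsin(p_z) ≈ 61.67°, λ = atan2(p_y, p_x) ≈ -90.09°.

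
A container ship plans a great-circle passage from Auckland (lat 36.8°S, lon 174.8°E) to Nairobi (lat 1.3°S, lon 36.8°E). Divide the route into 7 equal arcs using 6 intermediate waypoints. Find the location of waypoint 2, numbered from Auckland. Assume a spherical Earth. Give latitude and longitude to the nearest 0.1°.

Write both endpoints as unit vectors p₁, p₂ with components (cos φ cos λ, cos φ sin λ, sin φ).
The central angle between the endpoints is δ = arccos(p₁·p₂) ≈ 2.191 rad (125.5°).
Interpolate at f = 2/7 with slerp weights a = sin((1−f)δ)/sin δ ≈ 1.229, b = sin(fδ)/sin δ ≈ 0.720.
p = a·p₁ + b·p₂ ≈ (-0.404, 0.520, -0.753); φ = arcsin(p_z) ≈ -48.81°, λ = atan2(p_y, p_x) ≈ 127.79°.

≈ lat 48.8°S, lon 127.8°E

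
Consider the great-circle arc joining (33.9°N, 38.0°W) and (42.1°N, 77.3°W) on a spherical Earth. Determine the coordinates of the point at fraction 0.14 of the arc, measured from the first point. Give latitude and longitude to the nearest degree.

Write both endpoints as unit vectors p₁, p₂ with components (cos φ cos λ, cos φ sin λ, sin φ).
The central angle between the endpoints is δ = arccos(p₁·p₂) ≈ 0.554 rad (31.7°).
Interpolate at f = 0.14 with slerp weights a = sin((1−f)δ)/sin δ ≈ 0.872, b = sin(fδ)/sin δ ≈ 0.147.
p = a·p₁ + b·p₂ ≈ (0.594, -0.552, 0.585); φ = arcsin(p_z) ≈ 35.80°, λ = atan2(p_y, p_x) ≈ -42.90°.

≈ (36°N, 43°W)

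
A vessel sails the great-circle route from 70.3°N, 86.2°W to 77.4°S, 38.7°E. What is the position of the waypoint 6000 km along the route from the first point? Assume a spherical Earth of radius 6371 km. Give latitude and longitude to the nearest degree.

≈ 20°N, 52°W

Convert each endpoint to a unit vector on the sphere (x = cos φ cos λ, y = cos φ sin λ, z = sin φ).
The central angle between the endpoints is δ = arccos(p₁·p₂) ≈ 2.861 rad (163.9°). The total great-circle distance is δ·R ≈ 2.861 × 6371 ≈ 18227 km, so the target fraction is f = 6000/18227 ≈ 0.329.
Interpolate at f ≈ 0.329 with slerp weights a = sin((1−f)δ)/sin δ ≈ 3.393, b = sin(fδ)/sin δ ≈ 2.919.
p = a·p₁ + b·p₂ ≈ (0.573, -0.743, 0.346); φ = arcsin(p_z) ≈ 20.23°, λ = atan2(p_y, p_x) ≈ -52.38°.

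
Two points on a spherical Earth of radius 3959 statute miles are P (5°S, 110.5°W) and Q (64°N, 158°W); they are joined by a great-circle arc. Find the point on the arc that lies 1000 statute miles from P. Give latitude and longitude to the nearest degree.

≈ (9°N, 115°W)

Write both endpoints as unit vectors p₁, p₂ with components (cos φ cos λ, cos φ sin λ, sin φ).
The central angle between the endpoints is δ = arccos(p₁·p₂) ≈ 1.352 rad (77.5°). The total great-circle distance is δ·R ≈ 1.352 × 3959 ≈ 5354 mi, so the target fraction is f = 1000/5354 ≈ 0.187.
Interpolate at f ≈ 0.187 with slerp weights a = sin((1−f)δ)/sin δ ≈ 0.913, b = sin(fδ)/sin δ ≈ 0.256.
p = a·p₁ + b·p₂ ≈ (-0.423, -0.894, 0.151); φ = arcsin(p_z) ≈ 8.66°, λ = atan2(p_y, p_x) ≈ -115.30°.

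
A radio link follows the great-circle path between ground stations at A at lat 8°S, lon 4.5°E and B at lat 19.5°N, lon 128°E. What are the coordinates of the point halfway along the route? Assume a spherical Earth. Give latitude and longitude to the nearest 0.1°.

Write both endpoints as unit vectors p₁, p₂ with components (cos φ cos λ, cos φ sin λ, sin φ).
The central angle between the endpoints is δ = arccos(p₁·p₂) ≈ 2.167 rad (124.2°).
Interpolate at f = 1/2 with slerp weights a = sin((1−f)δ)/sin δ ≈ 1.068, b = sin(fδ)/sin δ ≈ 1.068.
p = a·p₁ + b·p₂ ≈ (0.435, 0.876, 0.208); φ = arcsin(p_z) ≈ 12.00°, λ = atan2(p_y, p_x) ≈ 63.62°.

≈ lat 12.0°N, lon 63.6°E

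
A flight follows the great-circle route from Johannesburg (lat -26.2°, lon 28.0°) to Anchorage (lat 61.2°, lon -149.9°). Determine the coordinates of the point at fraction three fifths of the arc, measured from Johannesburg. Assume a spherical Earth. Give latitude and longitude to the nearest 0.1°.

≈ lat 60.7°, lon 24.4°

Convert each endpoint to a unit vector on the sphere (x = cos φ cos λ, y = cos φ sin λ, z = sin φ).
The central angle between the endpoints is δ = arccos(p₁·p₂) ≈ 2.530 rad (145.0°).
Interpolate at f = 3/5 with slerp weights a = sin((1−f)δ)/sin δ ≈ 1.477, b = sin(fδ)/sin δ ≈ 1.740.
p = a·p₁ + b·p₂ ≈ (0.445, 0.202, 0.872); φ = arcsin(p_z) ≈ 60.73°, λ = atan2(p_y, p_x) ≈ 24.40°.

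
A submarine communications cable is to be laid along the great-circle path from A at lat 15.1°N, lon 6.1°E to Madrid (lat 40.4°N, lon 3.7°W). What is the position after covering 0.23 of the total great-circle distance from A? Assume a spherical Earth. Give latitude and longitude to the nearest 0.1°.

Write both endpoints as unit vectors p₁, p₂ with components (cos φ cos λ, cos φ sin λ, sin φ).
The central angle between the endpoints is δ = arccos(p₁·p₂) ≈ 0.466 rad (26.7°).
Interpolate at f = 0.23 with slerp weights a = sin((1−f)δ)/sin δ ≈ 0.782, b = sin(fδ)/sin δ ≈ 0.238.
p = a·p₁ + b·p₂ ≈ (0.931, 0.068, 0.358); φ = arcsin(p_z) ≈ 20.97°, λ = atan2(p_y, p_x) ≈ 4.21°.

≈ lat 21.0°N, lon 4.2°E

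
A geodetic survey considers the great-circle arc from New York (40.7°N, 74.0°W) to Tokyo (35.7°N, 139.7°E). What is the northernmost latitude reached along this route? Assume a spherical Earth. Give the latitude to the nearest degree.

≈ 70°N

The great circle lies in the plane with unit normal n̂ = (p₁ × p₂)/|p₁ × p₂|.
Here n̂_z ≈ -0.345; the vertex latitude is φ_max = arccos|n̂_z| ≈ 69.8°.
Check via Clairaut: cos φ_max = |cos φ₁| · sin C = cos(40.7°)·sin(27.0°) ≈ 0.345, again giving ≈ 69.8°.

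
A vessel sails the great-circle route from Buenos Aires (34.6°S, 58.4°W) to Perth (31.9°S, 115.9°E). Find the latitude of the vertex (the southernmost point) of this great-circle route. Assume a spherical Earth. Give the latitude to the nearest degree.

≈ 86°S

The great circle lies in the plane with unit normal n̂ = (p₁ × p₂)/|p₁ × p₂|.
Here n̂_z ≈ +0.076; the vertex latitude is φ_max = arccos|n̂_z| ≈ 85.7°.
Check via Clairaut: cos φ_max = |cos φ₁| · sin C = cos(34.6°)·sin(174.7°) ≈ 0.076, again giving ≈ 85.7°.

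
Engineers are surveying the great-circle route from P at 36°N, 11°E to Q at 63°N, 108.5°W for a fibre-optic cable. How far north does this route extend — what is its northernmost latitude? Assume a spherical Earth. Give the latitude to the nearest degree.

≈ 70°N

The great circle lies in the plane with unit normal n̂ = (p₁ × p₂)/|p₁ × p₂|.
Here n̂_z ≈ -0.340; the vertex latitude is φ_max = arccos|n̂_z| ≈ 70.1°.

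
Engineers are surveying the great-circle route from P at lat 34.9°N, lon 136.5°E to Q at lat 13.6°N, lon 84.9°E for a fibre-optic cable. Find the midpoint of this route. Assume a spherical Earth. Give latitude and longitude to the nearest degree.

≈ lat 27°N, lon 108°E

From cos δ = sin φ₁ sin φ₂ + cos φ₁ cos φ₂ cos Δλ, the central angle is δ ≈ 0.890 rad (51.0°).
Interpolate at f = 1/2 with slerp weights a = sin((1−f)δ)/sin δ ≈ 0.554, b = sin(fδ)/sin δ ≈ 0.554.
p = a·p₁ + b·p₂ ≈ (-0.282, 0.849, 0.447); φ = arcsin(p_z) ≈ 26.56°, λ = atan2(p_y, p_x) ≈ 108.36°.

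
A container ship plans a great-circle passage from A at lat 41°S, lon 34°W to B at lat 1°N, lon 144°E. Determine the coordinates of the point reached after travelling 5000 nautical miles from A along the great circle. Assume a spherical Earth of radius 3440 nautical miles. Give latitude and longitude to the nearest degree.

≈ lat 56°S, lon 141°E

Convert each endpoint to a unit vector on the sphere (x = cos φ cos λ, y = cos φ sin λ, z = sin φ).
The central angle between the endpoints is δ = arccos(p₁·p₂) ≈ 2.443 rad (140.0°). The total great-circle distance is δ·R ≈ 2.443 × 3440 ≈ 8403 nmi, so the target fraction is f = 5000/8403 ≈ 0.595.
Interpolate at f ≈ 0.595 with slerp weights a = sin((1−f)δ)/sin δ ≈ 1.299, b = sin(fδ)/sin δ ≈ 1.544.
p = a·p₁ + b·p₂ ≈ (-0.436, 0.359, -0.825); φ = arcsin(p_z) ≈ -55.61°, λ = atan2(p_y, p_x) ≈ 140.53°.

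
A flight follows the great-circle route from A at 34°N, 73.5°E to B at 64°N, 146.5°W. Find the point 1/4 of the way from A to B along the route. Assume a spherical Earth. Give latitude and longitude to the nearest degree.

Write both endpoints as unit vectors p₁, p₂ with components (cos φ cos λ, cos φ sin λ, sin φ).
The central angle between the endpoints is δ = arccos(p₁·p₂) ≈ 1.345 rad (77.0°).
Interpolate at f = 1/4 with slerp weights a = sin((1−f)δ)/sin δ ≈ 0.868, b = sin(fδ)/sin δ ≈ 0.338.
p = a·p₁ + b·p₂ ≈ (0.081, 0.608, 0.790); φ = arcsin(p_z) ≈ 52.16°, λ = atan2(p_y, p_x) ≈ 82.44°.

≈ 52°N, 82°E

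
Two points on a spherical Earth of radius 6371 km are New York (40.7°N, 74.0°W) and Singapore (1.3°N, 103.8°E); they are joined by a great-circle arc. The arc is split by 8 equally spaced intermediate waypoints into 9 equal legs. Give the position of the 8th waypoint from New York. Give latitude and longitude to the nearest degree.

Write both endpoints as unit vectors p₁, p₂ with components (cos φ cos λ, cos φ sin λ, sin φ).
The central angle between the endpoints is δ = arccos(p₁·p₂) ≈ 2.408 rad (138.0°).
Interpolate at f = 8/9 with slerp weights a = sin((1−f)δ)/sin δ ≈ 0.395, b = sin(fδ)/sin δ ≈ 1.258.
p = a·p₁ + b·p₂ ≈ (-0.217, 0.933, 0.286); φ = arcsin(p_z) ≈ 16.61°, λ = atan2(p_y, p_x) ≈ 103.11°.

≈ (17°N, 103°E)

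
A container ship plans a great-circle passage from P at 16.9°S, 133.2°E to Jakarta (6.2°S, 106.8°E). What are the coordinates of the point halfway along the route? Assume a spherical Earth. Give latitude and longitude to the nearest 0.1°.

≈ 11.9°S, 119.7°E

Write both endpoints as unit vectors p₁, p₂ with components (cos φ cos λ, cos φ sin λ, sin φ).
The central angle between the endpoints is δ = arccos(p₁·p₂) ≈ 0.488 rad (27.9°).
Interpolate at f = 1/2 with slerp weights a = sin((1−f)δ)/sin δ ≈ 0.515, b = sin(fδ)/sin δ ≈ 0.515.
p = a·p₁ + b·p₂ ≈ (-0.486, 0.850, -0.205); φ = arcsin(p_z) ≈ -11.85°, λ = atan2(p_y, p_x) ≈ 119.74°.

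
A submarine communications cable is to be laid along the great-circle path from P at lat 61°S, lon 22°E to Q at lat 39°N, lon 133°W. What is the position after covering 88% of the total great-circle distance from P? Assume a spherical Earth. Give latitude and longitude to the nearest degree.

≈ lat 22°N, lon 124°W

Convert each endpoint to a unit vector on the sphere (x = cos φ cos λ, y = cos φ sin λ, z = sin φ).
The central angle between the endpoints is δ = arccos(p₁·p₂) ≈ 2.672 rad (153.1°).
Interpolate at f = 0.88 with slerp weights a = sin((1−f)δ)/sin δ ≈ 0.697, b = sin(fδ)/sin δ ≈ 1.571.
p = a·p₁ + b·p₂ ≈ (-0.519, -0.766, 0.379); φ = arcsin(p_z) ≈ 22.26°, λ = atan2(p_y, p_x) ≈ -124.12°.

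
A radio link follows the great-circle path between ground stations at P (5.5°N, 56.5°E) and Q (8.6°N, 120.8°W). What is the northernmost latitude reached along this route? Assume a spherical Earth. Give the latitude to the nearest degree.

The great circle lies in the plane with unit normal n̂ = (p₁ × p₂)/|p₁ × p₂|.
Here n̂_z ≈ -0.187; the vertex latitude is φ_max = arccos|n̂_z| ≈ 79.2°.
Check via Clairaut: cos φ_max = |cos φ₁| · sin C = cos(5.5°)·sin(10.8°) ≈ 0.187, again giving ≈ 79.2°.

≈ 79°N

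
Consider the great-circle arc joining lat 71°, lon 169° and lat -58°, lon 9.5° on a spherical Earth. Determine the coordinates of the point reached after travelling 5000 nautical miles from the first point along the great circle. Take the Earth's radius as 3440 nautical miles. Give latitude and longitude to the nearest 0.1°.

Convert each endpoint to a unit vector on the sphere (x = cos φ cos λ, y = cos φ sin λ, z = sin φ).
The central angle between the endpoints is δ = arccos(p₁·p₂) ≈ 2.870 rad (164.5°). The total great-circle distance is δ·R ≈ 2.870 × 3440 ≈ 9874 nmi, so the target fraction is f = 5000/9874 ≈ 0.506.
Interpolate at f ≈ 0.506 with slerp weights a = sin((1−f)δ)/sin δ ≈ 3.688, b = sin(fδ)/sin δ ≈ 3.707.
p = a·p₁ + b·p₂ ≈ (0.759, 0.553, 0.344); φ = arcsin(p_z) ≈ 20.11°, λ = atan2(p_y, p_x) ≈ 36.11°.

≈ lat 20.1°, lon 36.1°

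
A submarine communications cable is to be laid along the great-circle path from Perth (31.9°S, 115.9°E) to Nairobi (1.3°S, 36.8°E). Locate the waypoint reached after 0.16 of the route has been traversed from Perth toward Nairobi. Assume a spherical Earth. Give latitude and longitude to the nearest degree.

Convert each endpoint to a unit vector on the sphere (x = cos φ cos λ, y = cos φ sin λ, z = sin φ).
The central angle between the endpoints is δ = arccos(p₁·p₂) ≈ 1.397 rad (80.1°).
Interpolate at f = 0.16 with slerp weights a = sin((1−f)δ)/sin δ ≈ 0.936, b = sin(fδ)/sin δ ≈ 0.225.
p = a·p₁ + b·p₂ ≈ (-0.167, 0.850, -0.500); φ = arcsin(p_z) ≈ -29.99°, λ = atan2(p_y, p_x) ≈ 101.12°.

≈ (30°S, 101°E)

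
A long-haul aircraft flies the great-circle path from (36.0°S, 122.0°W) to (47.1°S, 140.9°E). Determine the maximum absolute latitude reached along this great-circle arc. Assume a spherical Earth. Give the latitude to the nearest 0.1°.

≈ 54.1°S

The great circle lies in the plane with unit normal n̂ = (p₁ × p₂)/|p₁ × p₂|.
Here n̂_z ≈ -0.586; the vertex latitude is φ_max = arccos|n̂_z| ≈ 54.1°.
Check via Clairaut: cos φ_max = |cos φ₁| · sin C = cos(36.0°)·sin(133.5°) ≈ 0.586, again giving ≈ 54.1°.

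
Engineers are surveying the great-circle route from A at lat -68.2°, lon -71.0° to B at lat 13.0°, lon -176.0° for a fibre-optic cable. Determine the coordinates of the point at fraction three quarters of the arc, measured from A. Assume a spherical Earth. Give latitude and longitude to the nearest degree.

≈ lat -12°, lon -166°

Write both endpoints as unit vectors p₁, p₂ with components (cos φ cos λ, cos φ sin λ, sin φ).
The central angle between the endpoints is δ = arccos(p₁·p₂) ≈ 1.878 rad (107.6°).
Interpolate at f = 3/4 with slerp weights a = sin((1−f)δ)/sin δ ≈ 0.475, b = sin(fδ)/sin δ ≈ 1.035.
p = a·p₁ + b·p₂ ≈ (-0.949, -0.237, -0.208); φ = arcsin(p_z) ≈ -12.00°, λ = atan2(p_y, p_x) ≈ -165.97°.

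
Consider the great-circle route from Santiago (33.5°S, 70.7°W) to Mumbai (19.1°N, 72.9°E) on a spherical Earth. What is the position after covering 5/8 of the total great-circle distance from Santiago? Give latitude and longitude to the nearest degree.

≈ 12°S, 28°E

The haversine formula gives a central angle δ ≈ 2.523 rad (144.6°) between the endpoints.
Interpolate at f = 5/8 with slerp weights a = sin((1−f)δ)/sin δ ≈ 1.399, b = sin(fδ)/sin δ ≈ 1.725.
p = a·p₁ + b·p₂ ≈ (0.865, 0.457, -0.208); φ = arcsin(p_z) ≈ -12.00°, λ = atan2(p_y, p_x) ≈ 27.83°.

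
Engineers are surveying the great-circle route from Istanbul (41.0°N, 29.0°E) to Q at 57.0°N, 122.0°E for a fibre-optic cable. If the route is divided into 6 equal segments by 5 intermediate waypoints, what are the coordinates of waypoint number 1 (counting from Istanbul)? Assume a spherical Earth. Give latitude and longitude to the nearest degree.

≈ 48°N, 38°E

Write both endpoints as unit vectors p₁, p₂ with components (cos φ cos λ, cos φ sin λ, sin φ).
The central angle between the endpoints is δ = arccos(p₁·p₂) ≈ 1.014 rad (58.1°).
Interpolate at f = 1/6 with slerp weights a = sin((1−f)δ)/sin δ ≈ 0.881, b = sin(fδ)/sin δ ≈ 0.198.
p = a·p₁ + b·p₂ ≈ (0.524, 0.414, 0.744); φ = arcsin(p_z) ≈ 48.09°, λ = atan2(p_y, p_x) ≈ 38.28°.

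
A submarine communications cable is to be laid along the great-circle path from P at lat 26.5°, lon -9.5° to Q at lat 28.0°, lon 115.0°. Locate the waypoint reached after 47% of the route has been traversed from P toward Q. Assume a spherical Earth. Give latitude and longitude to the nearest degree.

≈ lat 48°, lon 47°

Convert each endpoint to a unit vector on the sphere (x = cos φ cos λ, y = cos φ sin λ, z = sin φ).
The central angle between the endpoints is δ = arccos(p₁·p₂) ≈ 1.811 rad (103.8°).
Interpolate at f = 0.47 with slerp weights a = sin((1−f)δ)/sin δ ≈ 0.843, b = sin(fδ)/sin δ ≈ 0.774.
p = a·p₁ + b·p₂ ≈ (0.455, 0.495, 0.740); φ = arcsin(p_z) ≈ 47.72°, λ = atan2(p_y, p_x) ≈ 47.39°.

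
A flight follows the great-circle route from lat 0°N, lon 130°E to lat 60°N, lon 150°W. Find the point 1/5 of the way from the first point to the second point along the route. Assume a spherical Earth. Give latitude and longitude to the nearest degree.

≈ lat 15°N, lon 139°E

Write both endpoints as unit vectors p₁, p₂ with components (cos φ cos λ, cos φ sin λ, sin φ).
The central angle between the endpoints is δ = arccos(p₁·p₂) ≈ 1.484 rad (85.0°).
Interpolate at f = 1/5 with slerp weights a = sin((1−f)δ)/sin δ ≈ 0.931, b = sin(fδ)/sin δ ≈ 0.294.
p = a·p₁ + b·p₂ ≈ (-0.725, 0.640, 0.254); φ = arcsin(p_z) ≈ 14.73°, λ = atan2(p_y, p_x) ≈ 138.60°.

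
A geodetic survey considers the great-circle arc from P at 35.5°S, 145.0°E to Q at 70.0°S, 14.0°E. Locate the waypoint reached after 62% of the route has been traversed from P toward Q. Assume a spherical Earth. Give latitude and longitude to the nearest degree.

≈ 73°S, 105°E

Convert each endpoint to a unit vector on the sphere (x = cos φ cos λ, y = cos φ sin λ, z = sin φ).
The central angle between the endpoints is δ = arccos(p₁·p₂) ≈ 1.199 rad (68.7°).
Interpolate at f = 0.62 with slerp weights a = sin((1−f)δ)/sin δ ≈ 0.472, b = sin(fδ)/sin δ ≈ 0.726.
p = a·p₁ + b·p₂ ≈ (-0.074, 0.281, -0.957); φ = arcsin(p_z) ≈ -73.13°, λ = atan2(p_y, p_x) ≈ 104.75°.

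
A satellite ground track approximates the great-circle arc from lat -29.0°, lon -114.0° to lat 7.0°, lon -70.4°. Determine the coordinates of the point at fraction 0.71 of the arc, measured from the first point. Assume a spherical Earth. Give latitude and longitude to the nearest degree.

Write both endpoints as unit vectors p₁, p₂ with components (cos φ cos λ, cos φ sin λ, sin φ).
The central angle between the endpoints is δ = arccos(p₁·p₂) ≈ 0.965 rad (55.3°).
Interpolate at f = 0.71 with slerp weights a = sin((1−f)δ)/sin δ ≈ 0.336, b = sin(fδ)/sin δ ≈ 0.770.
p = a·p₁ + b·p₂ ≈ (0.137, -0.988, -0.069); φ = arcsin(p_z) ≈ -3.96°, λ = atan2(p_y, p_x) ≈ -82.12°.

≈ lat -4°, lon -82°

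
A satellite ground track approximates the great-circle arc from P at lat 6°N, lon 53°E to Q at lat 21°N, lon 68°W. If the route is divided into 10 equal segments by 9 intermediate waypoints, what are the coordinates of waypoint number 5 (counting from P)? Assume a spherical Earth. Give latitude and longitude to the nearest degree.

≈ lat 26°N, lon 4°W

Write both endpoints as unit vectors p₁, p₂ with components (cos φ cos λ, cos φ sin λ, sin φ).
The central angle between the endpoints is δ = arccos(p₁·p₂) ≈ 2.027 rad (116.2°).
Interpolate at f = 5/10 with slerp weights a = sin((1−f)δ)/sin δ ≈ 0.946, b = sin(fδ)/sin δ ≈ 0.946.
p = a·p₁ + b·p₂ ≈ (0.897, -0.067, 0.438); φ = arcsin(p_z) ≈ 25.96°, λ = atan2(p_y, p_x) ≈ -4.30°.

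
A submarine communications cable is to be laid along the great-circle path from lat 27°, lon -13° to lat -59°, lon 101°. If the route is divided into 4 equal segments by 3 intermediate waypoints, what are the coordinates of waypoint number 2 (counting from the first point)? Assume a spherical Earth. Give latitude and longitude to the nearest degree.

≈ lat -26°, lon 22°

Write both endpoints as unit vectors p₁, p₂ with components (cos φ cos λ, cos φ sin λ, sin φ).
The central angle between the endpoints is δ = arccos(p₁·p₂) ≈ 2.184 rad (125.2°).
Interpolate at f = 2/4 with slerp weights a = sin((1−f)δ)/sin δ ≈ 1.086, b = sin(fδ)/sin δ ≈ 1.086.
p = a·p₁ + b·p₂ ≈ (0.836, 0.331, -0.438); φ = arcsin(p_z) ≈ -25.96°, λ = atan2(p_y, p_x) ≈ 21.62°.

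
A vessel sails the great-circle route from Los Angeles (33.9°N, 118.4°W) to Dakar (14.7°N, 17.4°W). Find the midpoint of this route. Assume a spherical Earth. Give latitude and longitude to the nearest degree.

≈ 35°N, 63°W

The haversine formula gives a central angle δ ≈ 1.582 rad (90.7°) between the endpoints.
Interpolate at f = 1/2 with slerp weights a = sin((1−f)δ)/sin δ ≈ 0.711, b = sin(fδ)/sin δ ≈ 0.711.
p = a·p₁ + b·p₂ ≈ (0.376, -0.725, 0.577); φ = arcsin(p_z) ≈ 35.25°, λ = atan2(p_y, p_x) ≈ -62.61°.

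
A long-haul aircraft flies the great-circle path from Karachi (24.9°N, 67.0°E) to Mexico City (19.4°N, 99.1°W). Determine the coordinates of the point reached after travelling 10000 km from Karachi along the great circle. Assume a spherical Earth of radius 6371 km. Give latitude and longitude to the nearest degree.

Convert each endpoint to a unit vector on the sphere (x = cos φ cos λ, y = cos φ sin λ, z = sin φ).
The central angle between the endpoints is δ = arccos(p₁·p₂) ≈ 2.333 rad (133.7°). The total great-circle distance is δ·R ≈ 2.333 × 6371 ≈ 14865 km, so the target fraction is f = 10000/14865 ≈ 0.673.
Interpolate at f ≈ 0.673 with slerp weights a = sin((1−f)δ)/sin δ ≈ 0.956, b = sin(fδ)/sin δ ≈ 1.383.
p = a·p₁ + b·p₂ ≈ (0.133, -0.489, 0.862); φ = arcsin(p_z) ≈ 59.53°, λ = atan2(p_y, p_x) ≈ -74.84°.

≈ 60°N, 75°W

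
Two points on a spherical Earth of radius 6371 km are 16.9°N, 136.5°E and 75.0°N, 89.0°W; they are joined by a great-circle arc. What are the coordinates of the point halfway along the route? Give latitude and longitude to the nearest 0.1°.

≈ 57.6°N, 149.9°E

Convert each endpoint to a unit vector on the sphere (x = cos φ cos λ, y = cos φ sin λ, z = sin φ).
The central angle between the endpoints is δ = arccos(p₁·p₂) ≈ 1.463 rad (83.8°).
Interpolate at f = 1/2 with slerp weights a = sin((1−f)δ)/sin δ ≈ 0.672, b = sin(fδ)/sin δ ≈ 0.672.
p = a·p₁ + b·p₂ ≈ (-0.463, 0.269, 0.844); φ = arcsin(p_z) ≈ 57.61°, λ = atan2(p_y, p_x) ≈ 149.89°.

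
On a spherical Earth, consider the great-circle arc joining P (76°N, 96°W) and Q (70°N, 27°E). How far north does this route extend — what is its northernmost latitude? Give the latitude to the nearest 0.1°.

The great circle lies in the plane with unit normal n̂ = (p₁ × p₂)/|p₁ × p₂|.
Here n̂_z ≈ +0.139; the vertex latitude is φ_max = arccos|n̂_z| ≈ 82.0°.
Check via Clairaut: cos φ_max = |cos φ₁| · sin C = cos(76.0°)·sin(35.1°) ≈ 0.139, again giving ≈ 82.0°.

≈ 82.0°N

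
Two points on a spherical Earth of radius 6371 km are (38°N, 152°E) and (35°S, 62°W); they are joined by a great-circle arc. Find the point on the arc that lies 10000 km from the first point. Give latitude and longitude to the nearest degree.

Write both endpoints as unit vectors p₁, p₂ with components (cos φ cos λ, cos φ sin λ, sin φ).
The central angle between the endpoints is δ = arccos(p₁·p₂) ≈ 2.664 rad (152.7°). The total great-circle distance is δ·R ≈ 2.664 × 6371 ≈ 16975 km, so the target fraction is f = 10000/16975 ≈ 0.589.
Interpolate at f ≈ 0.589 with slerp weights a = sin((1−f)δ)/sin δ ≈ 1.935, b = sin(fδ)/sin δ ≈ 2.177.
p = a·p₁ + b·p₂ ≈ (-0.509, -0.859, -0.057); φ = arcsin(p_z) ≈ -3.29°, λ = atan2(p_y, p_x) ≈ -120.66°.

≈ (3°S, 121°W)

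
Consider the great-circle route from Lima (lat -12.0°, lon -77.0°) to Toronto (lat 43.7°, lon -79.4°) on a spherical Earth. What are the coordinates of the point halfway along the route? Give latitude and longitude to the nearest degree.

≈ lat 16°, lon -78°

Convert each endpoint to a unit vector on the sphere (x = cos φ cos λ, y = cos φ sin λ, z = sin φ).
The central angle between the endpoints is δ = arccos(p₁·p₂) ≈ 0.973 rad (55.7°).
Interpolate at f = 1/2 with slerp weights a = sin((1−f)δ)/sin δ ≈ 0.566, b = sin(fδ)/sin δ ≈ 0.566.
p = a·p₁ + b·p₂ ≈ (0.200, -0.941, 0.273); φ = arcsin(p_z) ≈ 15.85°, λ = atan2(p_y, p_x) ≈ -78.02°.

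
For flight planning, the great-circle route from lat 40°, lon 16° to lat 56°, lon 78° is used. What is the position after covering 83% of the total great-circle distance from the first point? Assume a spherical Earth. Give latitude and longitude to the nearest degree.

≈ lat 56°, lon 65°

Write both endpoints as unit vectors p₁, p₂ with components (cos φ cos λ, cos φ sin λ, sin φ).
The central angle between the endpoints is δ = arccos(p₁·p₂) ≈ 0.747 rad (42.8°).
Interpolate at f = 0.83 with slerp weights a = sin((1−f)δ)/sin δ ≈ 0.186, b = sin(fδ)/sin δ ≈ 0.855.
p = a·p₁ + b·p₂ ≈ (0.237, 0.507, 0.829); φ = arcsin(p_z) ≈ 55.97°, λ = atan2(p_y, p_x) ≈ 64.98°.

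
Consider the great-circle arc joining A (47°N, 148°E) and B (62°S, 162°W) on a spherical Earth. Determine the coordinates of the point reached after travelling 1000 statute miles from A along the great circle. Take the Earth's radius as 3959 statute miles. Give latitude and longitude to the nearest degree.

Write both endpoints as unit vectors p₁, p₂ with components (cos φ cos λ, cos φ sin λ, sin φ).
The central angle between the endpoints is δ = arccos(p₁·p₂) ≈ 2.026 rad (116.1°). The total great-circle distance is δ·R ≈ 2.026 × 3959 ≈ 8022 mi, so the target fraction is f = 1000/8022 ≈ 0.125.
Interpolate at f ≈ 0.125 with slerp weights a = sin((1−f)δ)/sin δ ≈ 1.091, b = sin(fδ)/sin δ ≈ 0.278.
p = a·p₁ + b·p₂ ≈ (-0.755, 0.354, 0.552); φ = arcsin(p_z) ≈ 33.50°, λ = atan2(p_y, p_x) ≈ 154.89°.

≈ (34°N, 155°E)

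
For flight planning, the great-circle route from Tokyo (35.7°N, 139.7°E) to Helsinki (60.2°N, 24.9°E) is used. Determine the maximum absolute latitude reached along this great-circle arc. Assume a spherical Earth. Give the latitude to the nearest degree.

≈ 67°N

The great circle lies in the plane with unit normal n̂ = (p₁ × p₂)/|p₁ × p₂|.
Here n̂_z ≈ -0.389; the vertex latitude is φ_max = arccos|n̂_z| ≈ 67.1°.
Check via Clairaut: cos φ_max = |cos φ₁| · sin C = cos(35.7°)·sin(28.6°) ≈ 0.389, again giving ≈ 67.1°.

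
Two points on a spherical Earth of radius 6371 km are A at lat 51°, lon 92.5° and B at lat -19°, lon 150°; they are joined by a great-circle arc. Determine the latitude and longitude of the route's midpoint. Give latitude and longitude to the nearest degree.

≈ lat 18°, lon 128°

Convert each endpoint to a unit vector on the sphere (x = cos φ cos λ, y = cos φ sin λ, z = sin φ).
The central angle between the endpoints is δ = arccos(p₁·p₂) ≈ 1.504 rad (86.2°).
Interpolate at f = 1/2 with slerp weights a = sin((1−f)δ)/sin δ ≈ 0.685, b = sin(fδ)/sin δ ≈ 0.685.
p = a·p₁ + b·p₂ ≈ (-0.579, 0.754, 0.309); φ = arcsin(p_z) ≈ 18.01°, λ = atan2(p_y, p_x) ≈ 127.54°.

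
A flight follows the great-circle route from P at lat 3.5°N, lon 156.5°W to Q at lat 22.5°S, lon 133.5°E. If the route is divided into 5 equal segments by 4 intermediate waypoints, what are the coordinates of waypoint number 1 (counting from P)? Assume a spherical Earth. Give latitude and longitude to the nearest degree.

Write both endpoints as unit vectors p₁, p₂ with components (cos φ cos λ, cos φ sin λ, sin φ).
The central angle between the endpoints is δ = arccos(p₁·p₂) ≈ 1.274 rad (73.0°).
Interpolate at f = 1/5 with slerp weights a = sin((1−f)δ)/sin δ ≈ 0.891, b = sin(fδ)/sin δ ≈ 0.264.
p = a·p₁ + b·p₂ ≈ (-0.983, -0.178, -0.047); φ = arcsin(p_z) ≈ -2.67°, λ = atan2(p_y, p_x) ≈ -169.75°.

≈ lat 3°S, lon 170°W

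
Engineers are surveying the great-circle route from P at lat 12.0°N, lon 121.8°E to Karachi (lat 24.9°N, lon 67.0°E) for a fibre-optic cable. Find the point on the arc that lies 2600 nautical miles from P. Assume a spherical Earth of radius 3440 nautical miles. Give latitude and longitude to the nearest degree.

Write both endpoints as unit vectors p₁, p₂ with components (cos φ cos λ, cos φ sin λ, sin φ).
The central angle between the endpoints is δ = arccos(p₁·p₂) ≈ 0.929 rad (53.2°). The total great-circle distance is δ·R ≈ 0.929 × 3440 ≈ 3194 nmi, so the target fraction is f = 2600/3194 ≈ 0.814.
Interpolate at f ≈ 0.814 with slerp weights a = sin((1−f)δ)/sin δ ≈ 0.215, b = sin(fδ)/sin δ ≈ 0.857.
p = a·p₁ + b·p₂ ≈ (0.193, 0.894, 0.405); φ = arcsin(p_z) ≈ 23.91°, λ = atan2(p_y, p_x) ≈ 77.82°.

≈ lat 24°N, lon 78°E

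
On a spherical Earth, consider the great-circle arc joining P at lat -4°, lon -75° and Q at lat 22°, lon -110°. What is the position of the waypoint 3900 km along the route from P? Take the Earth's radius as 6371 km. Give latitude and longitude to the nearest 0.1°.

≈ lat 17.6°, lon -103.0°

The haversine formula gives a central angle δ ≈ 0.750 rad (43.0°) between the endpoints. The total great-circle distance is δ·R ≈ 0.750 × 6371 ≈ 4780 km, so the target fraction is f = 3900/4780 ≈ 0.816.
Interpolate at f ≈ 0.816 with slerp weights a = sin((1−f)δ)/sin δ ≈ 0.202, b = sin(fδ)/sin δ ≈ 0.843.
p = a·p₁ + b·p₂ ≈ (-0.215, -0.929, 0.302); φ = arcsin(p_z) ≈ 17.56°, λ = atan2(p_y, p_x) ≈ -103.04°.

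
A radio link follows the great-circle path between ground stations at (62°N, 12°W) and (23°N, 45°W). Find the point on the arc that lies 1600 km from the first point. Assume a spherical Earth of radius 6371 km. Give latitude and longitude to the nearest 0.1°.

Convert each endpoint to a unit vector on the sphere (x = cos φ cos λ, y = cos φ sin λ, z = sin φ).
The central angle between the endpoints is δ = arccos(p₁·p₂) ≈ 0.785 rad (45.0°). The total great-circle distance is δ·R ≈ 0.785 × 6371 ≈ 5001 km, so the target fraction is f = 1600/5001 ≈ 0.320.
Interpolate at f ≈ 0.320 with slerp weights a = sin((1−f)δ)/sin δ ≈ 0.720, b = sin(fδ)/sin δ ≈ 0.352.
p = a·p₁ + b·p₂ ≈ (0.559, -0.299, 0.773); φ = arcsin(p_z) ≈ 50.63°, λ = atan2(p_y, p_x) ≈ -28.13°.

≈ (50.6°N, 28.1°W)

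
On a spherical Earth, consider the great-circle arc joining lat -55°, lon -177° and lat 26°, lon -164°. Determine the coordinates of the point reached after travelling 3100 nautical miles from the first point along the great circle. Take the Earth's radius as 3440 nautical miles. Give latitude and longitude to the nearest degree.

Write both endpoints as unit vectors p₁, p₂ with components (cos φ cos λ, cos φ sin λ, sin φ).
The central angle between the endpoints is δ = arccos(p₁·p₂) ≈ 1.427 rad (81.8°). The total great-circle distance is δ·R ≈ 1.427 × 3440 ≈ 4909 nmi, so the target fraction is f = 3100/4909 ≈ 0.631.
Interpolate at f ≈ 0.631 with slerp weights a = sin((1−f)δ)/sin δ ≈ 0.507, b = sin(fδ)/sin δ ≈ 0.792.
p = a·p₁ + b·p₂ ≈ (-0.975, -0.211, -0.068); φ = arcsin(p_z) ≈ -3.91°, λ = atan2(p_y, p_x) ≈ -167.76°.

≈ lat -4°, lon -168°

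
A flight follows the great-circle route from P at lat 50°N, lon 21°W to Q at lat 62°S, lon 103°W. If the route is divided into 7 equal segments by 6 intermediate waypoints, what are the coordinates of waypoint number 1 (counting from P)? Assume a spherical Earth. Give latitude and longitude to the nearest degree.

From cos δ = sin φ₁ sin φ₂ + cos φ₁ cos φ₂ cos Δλ, the central angle is δ ≈ 2.258 rad (129.4°).
Interpolate at f = 1/7 with slerp weights a = sin((1−f)δ)/sin δ ≈ 1.209, b = sin(fδ)/sin δ ≈ 0.410.
p = a·p₁ + b·p₂ ≈ (0.682, -0.466, 0.564); φ = arcsin(p_z) ≈ 34.31°, λ = atan2(p_y, p_x) ≈ -34.35°.

≈ lat 34°N, lon 34°W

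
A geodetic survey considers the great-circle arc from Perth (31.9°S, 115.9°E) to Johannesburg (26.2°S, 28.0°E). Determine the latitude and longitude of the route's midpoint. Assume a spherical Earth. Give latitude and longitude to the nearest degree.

Write both endpoints as unit vectors p₁, p₂ with components (cos φ cos λ, cos φ sin λ, sin φ).
The central angle between the endpoints is δ = arccos(p₁·p₂) ≈ 1.307 rad (74.9°).
Interpolate at f = 1/2 with slerp weights a = sin((1−f)δ)/sin δ ≈ 0.630, b = sin(fδ)/sin δ ≈ 0.630.
p = a·p₁ + b·p₂ ≈ (0.265, 0.746, -0.611); φ = arcsin(p_z) ≈ -37.64°, λ = atan2(p_y, p_x) ≈ 70.42°.

≈ 38°S, 70°E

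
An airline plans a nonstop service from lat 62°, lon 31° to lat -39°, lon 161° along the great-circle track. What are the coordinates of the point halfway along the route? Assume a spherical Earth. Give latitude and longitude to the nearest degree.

≈ lat 23°, lon 124°

Convert each endpoint to a unit vector on the sphere (x = cos φ cos λ, y = cos φ sin λ, z = sin φ).
The central angle between the endpoints is δ = arccos(p₁·p₂) ≈ 2.482 rad (142.2°).
Interpolate at f = 1/2 with slerp weights a = sin((1−f)δ)/sin δ ≈ 1.544, b = sin(fδ)/sin δ ≈ 1.544.
p = a·p₁ + b·p₂ ≈ (-0.513, 0.764, 0.392); φ = arcsin(p_z) ≈ 23.05°, λ = atan2(p_y, p_x) ≈ 123.89°.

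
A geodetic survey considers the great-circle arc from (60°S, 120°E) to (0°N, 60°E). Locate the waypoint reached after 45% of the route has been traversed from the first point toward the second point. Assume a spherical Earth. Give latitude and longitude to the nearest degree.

≈ (36°S, 82°E)

From cos δ = sin φ₁ sin φ₂ + cos φ₁ cos φ₂ cos Δλ, the central angle is δ ≈ 1.318 rad (75.5°).
Interpolate at f = 0.45 with slerp weights a = sin((1−f)δ)/sin δ ≈ 0.685, b = sin(fδ)/sin δ ≈ 0.577.
p = a·p₁ + b·p₂ ≈ (0.117, 0.797, -0.593); φ = arcsin(p_z) ≈ -36.38°, λ = atan2(p_y, p_x) ≈ 81.61°.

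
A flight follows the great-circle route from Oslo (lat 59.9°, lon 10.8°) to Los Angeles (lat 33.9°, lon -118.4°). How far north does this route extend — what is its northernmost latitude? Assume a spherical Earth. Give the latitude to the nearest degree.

The great circle lies in the plane with unit normal n̂ = (p₁ × p₂)/|p₁ × p₂|.
Here n̂_z ≈ -0.331; the vertex latitude is φ_max = arccos|n̂_z| ≈ 70.7°.
Check via Clairaut: cos φ_max = |cos φ₁| · sin C = cos(59.9°)·sin(41.2°) ≈ 0.331, again giving ≈ 70.7°.

≈ 71°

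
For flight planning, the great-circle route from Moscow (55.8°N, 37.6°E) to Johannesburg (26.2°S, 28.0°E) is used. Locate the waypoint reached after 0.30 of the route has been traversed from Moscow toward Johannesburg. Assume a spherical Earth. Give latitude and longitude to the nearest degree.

Convert each endpoint to a unit vector on the sphere (x = cos φ cos λ, y = cos φ sin λ, z = sin φ).
The central angle between the endpoints is δ = arccos(p₁·p₂) ≈ 1.438 rad (82.4°).
Interpolate at f = 0.30 with slerp weights a = sin((1−f)δ)/sin δ ≈ 0.853, b = sin(fδ)/sin δ ≈ 0.422.
p = a·p₁ + b·p₂ ≈ (0.714, 0.470, 0.519); φ = arcsin(p_z) ≈ 31.26°, λ = atan2(p_y, p_x) ≈ 33.36°.

≈ 31°N, 33°E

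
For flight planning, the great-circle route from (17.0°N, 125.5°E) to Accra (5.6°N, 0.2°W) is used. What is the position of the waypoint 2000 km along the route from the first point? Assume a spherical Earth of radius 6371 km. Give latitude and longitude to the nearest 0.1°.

The haversine formula gives a central angle δ ≈ 2.126 rad (121.8°) between the endpoints. The total great-circle distance is δ·R ≈ 2.126 × 6371 ≈ 13543 km, so the target fraction is f = 2000/13543 ≈ 0.148.
Interpolate at f ≈ 0.148 with slerp weights a = sin((1−f)δ)/sin δ ≈ 1.143, b = sin(fδ)/sin δ ≈ 0.363.
p = a·p₁ + b·p₂ ≈ (-0.273, 0.888, 0.369); φ = arcsin(p_z) ≈ 21.68°, λ = atan2(p_y, p_x) ≈ 107.08°.

≈ (21.7°N, 107.1°E)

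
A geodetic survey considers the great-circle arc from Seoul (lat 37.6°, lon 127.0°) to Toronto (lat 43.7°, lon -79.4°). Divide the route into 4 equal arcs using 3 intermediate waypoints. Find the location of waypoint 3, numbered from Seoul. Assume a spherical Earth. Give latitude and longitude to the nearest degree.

Convert each endpoint to a unit vector on the sphere (x = cos φ cos λ, y = cos φ sin λ, z = sin φ).
The central angle between the endpoints is δ = arccos(p₁·p₂) ≈ 1.662 rad (95.3°).
Interpolate at f = 3/4 with slerp weights a = sin((1−f)δ)/sin δ ≈ 0.405, b = sin(fδ)/sin δ ≈ 0.952.
p = a·p₁ + b·p₂ ≈ (-0.067, -0.420, 0.905); φ = arcsin(p_z) ≈ 64.84°, λ = atan2(p_y, p_x) ≈ -99.03°.

≈ lat 65°, lon -99°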